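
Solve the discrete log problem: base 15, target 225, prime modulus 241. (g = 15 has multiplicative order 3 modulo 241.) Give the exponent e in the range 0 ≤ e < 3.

2

Successive powers of 15 modulo 241:
  15^0=1  15^1=15  15^2=225
So 15^2 ≡ 225 (mod 241), giving e = 2.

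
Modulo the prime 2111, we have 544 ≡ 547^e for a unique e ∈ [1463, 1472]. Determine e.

1471

Compute 547^1463 mod 2111 = 399, then multiply by 547 repeatedly:
  547^1463=399  547^1464=820  547^1465=1008  547^1466=405  547^1467=1991
  547^1468=1912  547^1469=919  547^1470=275  547^1471=544
Found 544 at exponent 1471.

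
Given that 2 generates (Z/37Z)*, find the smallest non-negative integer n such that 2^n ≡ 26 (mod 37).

Successive powers of 2 modulo 37:
  2^0=1  2^1=2  2^2=4  2^3=8  2^4=16  2^5=32
  2^6=27  2^7=17  2^8=34  2^9=31  2^10=25  2^11=13
  2^12=26
So 2^12 ≡ 26 (mod 37), giving n = 12.

12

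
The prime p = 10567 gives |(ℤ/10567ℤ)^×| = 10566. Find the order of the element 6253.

10566

The order of 6253 must divide p − 1 = 10566 = 2 · 3^2 · 587.
Divisors: 1, 2, 3, 6, 9, 18, 587, 1174, 1761, 3522, 5283, 10566.
Check each in increasing order: 6253^1 ≡ 6253;  6253^2 ≡ 2109;  6253^3 ≡ 10528;  6253^6 ≡ 1521;  6253^9 ≡ 4083;  6253^18 ≡ 6730;  6253^587 ≡ 1323;  6253^1174 ≡ 6774;  6253^1761 ≡ 1186;  6253^3522 ≡ 1185;  6253^5283 ≡ 10566;  6253^10566 ≡ 1.
Smallest exponent giving 1 is 10566.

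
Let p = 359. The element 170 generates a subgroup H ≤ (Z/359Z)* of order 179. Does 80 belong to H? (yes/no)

80 ∈ ⟨170⟩ iff 80^179 ≡ 1 (mod 359), since |⟨170⟩| = 179.
80^179 mod 359 = 1.
Since 1 = 1, 80 lies in the subgroup.

yes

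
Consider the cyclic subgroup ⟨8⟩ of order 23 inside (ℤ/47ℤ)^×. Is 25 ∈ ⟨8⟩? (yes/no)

yes

25 ∈ ⟨8⟩ iff 25^23 ≡ 1 (mod 47), since |⟨8⟩| = 23.
25^23 mod 47 = 1.
Since 1 = 1, 25 lies in the subgroup.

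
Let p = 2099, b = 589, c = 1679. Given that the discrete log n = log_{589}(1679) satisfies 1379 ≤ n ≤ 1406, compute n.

1405

Compute 589^1379 mod 2099 = 200, then multiply by 589 repeatedly:
  589^1379=200  589^1380=256  589^1381=1755  589^1382=987  589^1383=2019
  589^1384=1157  589^1385=1397  589^1386=25  589^1387=32  589^1388=2056
  589^1389=1960  589^1390=2089  589^1391=407  589^1392=437  589^1393=1315
  589^1394=4  589^1395=257  589^1396=245  589^1397=1573  589^1398=838
  589^1399=317  589^1400=2001  589^1401=1050  589^1402=1344  589^1403=293
  589^1404=459  589^1405=1679
Found 1679 at exponent 1405.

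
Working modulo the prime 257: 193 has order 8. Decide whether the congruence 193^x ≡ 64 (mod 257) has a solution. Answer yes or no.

yes

⟨193⟩ has order 8; its elements mod 257 are {1, 4, 16, 64, 193, 241, 253, 256}.
64 is in this set.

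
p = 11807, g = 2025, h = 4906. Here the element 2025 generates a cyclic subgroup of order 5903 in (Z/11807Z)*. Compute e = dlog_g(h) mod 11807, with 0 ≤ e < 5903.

Baby-step giant-step with m = ceil(sqrt(5903)) = 77.
Baby table (2025^j mod 11807 for j=0..76):
  0:1  1:2025  2:3596  3:8788  4:2551  5:6116  6:11164  7:8502
  8:1944  9:4869  10:880  11:10950  12:204  13:11662  14:1550  15:9895
  16:896  17:7929  18:10512  19:10586  20:6945  21:1488  22:2415  23:2277
  24:6195  25:5841  26:9218  27:11390  28:5679  29:11764  30:7381  31:10670
  32:11747  33:8377  34:8573  35:4035  36:431  37:10864  38:3159  39:9388
  40:1430  41:3035  42:6235  43:4192  44:11374  45:8700  46:1456  47:8457
  48:5275  49:8347  50:6858  51:2418  52:8352  53:5176  54:8591  55:5064
  56:6124  57:3750  58:1849  59:1406  60:1663  61:2580  62:5806  63:9185
  64:3600  65:5081  66:5128  67:5847  68:9561  69:9352  70:11179  71:3456
  72:8656  73:6812  74:3724  75:8234  76:2366
Giant step factor: 2025^(-77) ≡ 7576 (mod 11807).
Scan 4906·7576^i mod 11807 for i = 0, 1, …:
  i=0: 4906   i=1: 11227   i=2: 9931   i=3: 3052
  i=4: 3846   i=5: 9427   i=6: 10216   i=7: 1531
  i=8: 4382   i=9: 8555     …   i=41: 61
  i=42: 1663
Match at i=42, j=60: e = 42·77 + 60 = 3294.

3294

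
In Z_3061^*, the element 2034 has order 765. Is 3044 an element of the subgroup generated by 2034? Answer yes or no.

yes

3044 ∈ ⟨2034⟩ iff 3044^765 ≡ 1 (mod 3061), since |⟨2034⟩| = 765.
3044^765 mod 3061 = 1.
Since 1 = 1, 3044 lies in the subgroup.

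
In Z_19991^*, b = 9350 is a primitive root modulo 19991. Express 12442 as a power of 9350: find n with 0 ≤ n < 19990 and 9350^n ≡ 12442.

9289

Baby-step giant-step with m = ceil(sqrt(19990)) = 142.
Baby table (9350^j mod 19991 for j=0..141):
  0:1  1:9350  2:1857  3:10762  4:9997  5:14025  6:12781  7:16143
  8:5000  9:11042  10:9176  11:14219  12:7500  13:16563  14:13764  15:11333
  16:11250  17:14849  18:655  19:7004  20:16875  21:12278  22:10978  23:10506
  24:15317  25:18417  26:16467  27:15759  28:12980  29:17630  30:14705  31:13643
  32:19470  33:6454  34:12062  35:10469  36:9214  37:9681  38:18093  39:5708
  40:13821  41:4526  42:17144  43:8562  44:10736  45:6789  46:5725  47:12843
  48:16104  49:188  50:18583  51:9269  52:4165  53:282  54:17879  55:3908
  56:16243  57:423  58:16823  59:5862  60:14369  61:10630  62:15239  63:8793
  64:11558  65:15945  66:12863  67:3194  68:17337  69:13922  70:9299  71:4791
  72:16010  73:892  74:3953  75:17182  76:4024  77:1338  78:15925  79:5782
  80:6036  81:2007  82:13892  83:8673  84:9054  85:13006  86:847  87:3014
  88:13581  89:19509  90:11266  91:4521  92:10376  93:19268  94:16899  95:16777
  96:15564  97:8911  98:15353  99:15170  100:3355  101:3371  102:13034  103:2764
  104:15028  105:15052  106:19551  107:4146  108:2551  109:2587  110:19331  111:6219
  112:13822  113:13876  114:19001  115:19324  116:742  117:823  118:18506  119:8995
  120:1113  121:11230  122:7768  123:3497  124:11665  125:16845  126:11652  127:15241
  128:7502  129:15272  130:17478  131:12866  132:11253  133:2917  134:6226  135:19299
  136:6884  137:14371  138:9339  139:18953  140:10326  141:11561
Giant step factor: 9350^(-142) ≡ 3512 (mod 19991).
Scan 12442·3512^i mod 19991 for i = 0, 1, …:
  i=0: 12442   i=1: 15969   i=2: 8373   i=3: 19206
  i=4: 1838   i=5: 17954   i=6: 2834   i=7: 17481
  i=8: 911   i=9: 872     …   i=64: 14790
  i=65: 5862
Match at i=65, j=59: n = 65·142 + 59 = 9289.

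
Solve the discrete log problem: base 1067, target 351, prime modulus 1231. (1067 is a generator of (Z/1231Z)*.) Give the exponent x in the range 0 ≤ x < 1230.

711

Baby-step giant-step with m = ceil(sqrt(1230)) = 36.
Baby table (1067^j mod 1231 for j=0..35):
  0:1  1:1067  2:1045  3:960  4:128  5:1166  6:812  7:1011
  8:381  9:297  10:532  11:153  12:759  13:1086  14:391  15:1119
  16:1134  17:1136  18:808  19:436  20:1125  21:150  22:20  23:413
  24:1204  25:735  26:98  27:1162  28:237  29:524  30:234  31:1016
  32:792  33:598  34:408  35:793
Giant step factor: 1067^(-36) ≡ 1075 (mod 1231).
Scan 351·1075^i mod 1231 for i = 0, 1, …:
  i=0: 351   i=1: 639   i=2: 27   i=3: 712
  i=4: 949   i=5: 907   i=6: 73   i=7: 922
  i=8: 195   i=9: 355     …   i=18: 829
  i=19: 1162
Match at i=19, j=27: x = 19·36 + 27 = 711.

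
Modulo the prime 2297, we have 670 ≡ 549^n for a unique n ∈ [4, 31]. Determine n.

13

Compute 549^4 mod 2297 = 554, then multiply by 549 repeatedly:
  549^4=554  549^5=942  549^6=333  549^7=1354  549^8=1415
  549^9=449  549^10=722  549^11=1294  549^12=633  549^13=670
Found 670 at exponent 13.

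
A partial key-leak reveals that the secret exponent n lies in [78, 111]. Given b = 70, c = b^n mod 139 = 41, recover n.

Compute 70^78 mod 139 = 79, then multiply by 70 repeatedly:
  70^78=79  70^79=109  70^80=124  70^81=62  70^82=31
  70^83=85  70^84=112  70^85=56  70^86=28  70^87=14
  70^88=7  70^89=73  70^90=106  70^91=53  70^92=96
  70^93=48  70^94=24  70^95=12  70^96=6  70^97=3
  70^98=71  70^99=105  70^100=122  70^101=61  70^102=100
  70^103=50  70^104=25  70^105=82  70^106=41
Found 41 at exponent 106.

106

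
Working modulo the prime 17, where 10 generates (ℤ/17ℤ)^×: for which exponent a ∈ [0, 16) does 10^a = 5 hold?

Successive powers of 10 modulo 17:
  10^0=1  10^1=10  10^2=15  10^3=14  10^4=4  10^5=6
  10^6=9  10^7=5
So 10^7 ≡ 5 (mod 17), giving a = 7.

7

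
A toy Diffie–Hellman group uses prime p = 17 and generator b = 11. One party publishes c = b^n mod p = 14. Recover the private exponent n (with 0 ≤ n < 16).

Successive powers of 11 modulo 17:
  11^0=1  11^1=11  11^2=2  11^3=5  11^4=4  11^5=10
  11^6=8  11^7=3  11^8=16  11^9=6  11^10=15  11^11=12
  11^12=13  11^13=7  11^14=9  11^15=14
So 11^15 ≡ 14 (mod 17), giving n = 15.

15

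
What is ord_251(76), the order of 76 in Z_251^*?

250

The order of 76 must divide p − 1 = 250 = 2 · 5^3.
Divisors: 1, 2, 5, 10, 25, 50, 125, 250.
Check each in increasing order: 76^1 ≡ 76;  76^2 ≡ 3;  76^5 ≡ 182;  76^10 ≡ 243;  76^25 ≡ 102;  76^50 ≡ 113;  76^125 ≡ 250;  76^250 ≡ 1.
Smallest exponent giving 1 is 250.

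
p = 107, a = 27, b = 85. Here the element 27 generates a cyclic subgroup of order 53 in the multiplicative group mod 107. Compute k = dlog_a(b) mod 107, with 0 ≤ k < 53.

Successive powers of 27 modulo 107:
  27^0=1  27^1=27  27^2=87  27^3=102  27^4=79  27^5=100
  27^6=25  27^7=33  27^8=35  27^9=89  27^10=49  27^11=39
  27^12=90  27^13=76  27^14=19  27^15=85
So 27^15 ≡ 85 (mod 107), giving k = 15.

15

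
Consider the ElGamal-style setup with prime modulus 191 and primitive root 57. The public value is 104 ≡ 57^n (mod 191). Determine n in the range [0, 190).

132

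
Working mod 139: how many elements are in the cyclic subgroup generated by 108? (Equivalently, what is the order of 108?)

The order of 108 must divide p − 1 = 138 = 2 · 3 · 23.
Divisors: 1, 2, 3, 6, 23, 46, 69, 138.
Check each in increasing order: 108^1 ≡ 108;  108^2 ≡ 127;  108^3 ≡ 94;  108^6 ≡ 79;  108^23 ≡ 43;  108^46 ≡ 42;  108^69 ≡ 138;  108^138 ≡ 1.
Smallest exponent giving 1 is 138.

138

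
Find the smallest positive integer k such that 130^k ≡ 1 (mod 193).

The order of 130 must divide p − 1 = 192 = 2^6 · 3.
Divisors: 1, 2, 3, 4, 6, 8, 12, 16, 24, 32, 48, 64, 96, 192.
Check each in increasing order: 130^1 ≡ 130;  130^2 ≡ 109;  130^3 ≡ 81;  130^4 ≡ 108;  130^6 ≡ 192;  130^8 ≡ 84;  130^12 ≡ 1.
Smallest exponent giving 1 is 12.

12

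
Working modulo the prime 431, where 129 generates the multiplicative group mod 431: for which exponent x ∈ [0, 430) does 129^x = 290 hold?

20

Baby-step giant-step with m = ceil(sqrt(430)) = 21.
Baby table (129^j mod 431 for j=0..20):
  0:1  1:129  2:263  3:309  4:209  5:239  6:230  7:362
  8:150  9:386  10:229  11:233  12:318  13:77  14:20  15:425
  16:88  17:146  18:301  19:39  20:290
Giant step factor: 129^(-21) ≡ 322 (mod 431).
Scan 290·322^i mod 431 for i = 0, 1, …:
  i=0: 290
Match at i=0, j=20: x = 0·21 + 20 = 20.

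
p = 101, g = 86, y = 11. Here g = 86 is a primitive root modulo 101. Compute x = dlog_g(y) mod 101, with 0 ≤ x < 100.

91

Baby-step giant-step with m = ceil(sqrt(100)) = 10.
Baby table (86^j mod 101 for j=0..9):
  0:1  1:86  2:23  3:59  4:24  5:44  6:47  7:2
  8:71  9:46
Giant step factor: 86^(-10) ≡ 6 (mod 101).
Scan 11·6^i mod 101 for i = 0, 1, …:
  i=0: 11   i=1: 66   i=2: 93   i=3: 53
  i=4: 15   i=5: 90   i=6: 35   i=7: 8
  i=8: 48   i=9: 86
Match at i=9, j=1: x = 9·10 + 1 = 91.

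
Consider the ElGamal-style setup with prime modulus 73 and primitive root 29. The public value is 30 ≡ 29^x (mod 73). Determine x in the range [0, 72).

Baby-step giant-step with m = ceil(sqrt(72)) = 9.
Baby table (29^j mod 73 for j=0..8):
  0:1  1:29  2:38  3:7  4:57  5:47  6:49  7:34
  8:37
Giant step factor: 29^(-9) ≡ 63 (mod 73).
Scan 30·63^i mod 73 for i = 0, 1, …:
  i=0: 30   i=1: 65   i=2: 7
Match at i=2, j=3: x = 2·9 + 3 = 21.

21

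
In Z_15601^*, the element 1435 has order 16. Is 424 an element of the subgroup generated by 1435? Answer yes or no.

yes

⟨1435⟩ has order 16; its elements mod 15601 are {1, 107, 424, 1435, 1462, 2465, 4152, 7436, 8165, 11449, 13136, 14139, 14166, 15177, 15494, 15600}.
424 is in this set.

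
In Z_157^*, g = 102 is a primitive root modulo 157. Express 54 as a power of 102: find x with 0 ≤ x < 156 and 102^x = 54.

129

Baby-step giant-step with m = ceil(sqrt(156)) = 13.
Baby table (102^j mod 157 for j=0..12):
  0:1  1:102  2:42  3:45  4:37  5:6  6:141  7:95
  8:113  9:65  10:36  11:61  12:99
Giant step factor: 102^(-13) ≡ 22 (mod 157).
Scan 54·22^i mod 157 for i = 0, 1, …:
  i=0: 54   i=1: 89   i=2: 74   i=3: 58
  i=4: 20   i=5: 126   i=6: 103   i=7: 68
  i=8: 83   i=9: 99
Match at i=9, j=12: x = 9·13 + 12 = 129.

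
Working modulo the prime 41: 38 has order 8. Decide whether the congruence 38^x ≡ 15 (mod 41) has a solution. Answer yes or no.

no

15 ∈ ⟨38⟩ iff 15^8 ≡ 1 (mod 41), since |⟨38⟩| = 8.
15^8 mod 41 = 18.
Since 18 ≠ 1, 15 does not lie in the subgroup.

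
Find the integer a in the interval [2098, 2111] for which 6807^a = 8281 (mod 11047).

2102

Compute 6807^2098 mod 11047 = 10697, then multiply by 6807 repeatedly:
  6807^2098=10697  6807^2099=3702  6807^2100=1307  6807^2101=3914  6807^2102=8281
Found 8281 at exponent 2102.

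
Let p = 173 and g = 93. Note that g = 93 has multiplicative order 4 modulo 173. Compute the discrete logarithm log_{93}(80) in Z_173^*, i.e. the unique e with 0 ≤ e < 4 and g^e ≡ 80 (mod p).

Successive powers of 93 modulo 173:
  93^0=1  93^1=93  93^2=172  93^3=80
So 93^3 ≡ 80 (mod 173), giving e = 3.

3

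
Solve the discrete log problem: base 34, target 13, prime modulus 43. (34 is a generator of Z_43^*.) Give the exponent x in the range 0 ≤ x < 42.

16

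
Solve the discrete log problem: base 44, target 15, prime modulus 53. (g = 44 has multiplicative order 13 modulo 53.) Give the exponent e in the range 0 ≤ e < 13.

8

Successive powers of 44 modulo 53:
  44^0=1  44^1=44  44^2=28  44^3=13  44^4=42  44^5=46
  44^6=10  44^7=16  44^8=15
So 44^8 ≡ 15 (mod 53), giving e = 8.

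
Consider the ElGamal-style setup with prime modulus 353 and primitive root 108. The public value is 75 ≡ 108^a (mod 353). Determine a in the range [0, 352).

Baby-step giant-step with m = ceil(sqrt(352)) = 19.
Baby table (108^j mod 353 for j=0..18):
  0:1  1:108  2:15  3:208  4:225  5:296  6:198  7:204
  8:146  9:236  10:72  11:10  12:21  13:150  14:315  15:132
  16:136  17:215  18:275
Giant step factor: 108^(-19) ≡ 228 (mod 353).
Scan 75·228^i mod 353 for i = 0, 1, …:
  i=0: 75   i=1: 156   i=2: 268   i=3: 35
  i=4: 214   i=5: 78   i=6: 134   i=7: 194
  i=8: 107   i=9: 39     …   i=14: 210
  i=15: 225
Match at i=15, j=4: a = 15·19 + 4 = 289.

289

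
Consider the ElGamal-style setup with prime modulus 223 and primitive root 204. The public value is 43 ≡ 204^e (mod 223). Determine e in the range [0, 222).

82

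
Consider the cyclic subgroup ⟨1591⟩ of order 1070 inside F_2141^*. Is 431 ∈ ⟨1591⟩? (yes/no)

431 ∈ ⟨1591⟩ iff 431^1070 ≡ 1 (mod 2141), since |⟨1591⟩| = 1070.
431^1070 mod 2141 = 1.
Since 1 = 1, 431 lies in the subgroup.

yes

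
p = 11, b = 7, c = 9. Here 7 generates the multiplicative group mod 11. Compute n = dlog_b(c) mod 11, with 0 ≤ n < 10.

8

Successive powers of 7 modulo 11:
  7^0=1  7^1=7  7^2=5  7^3=2  7^4=3  7^5=10
  7^6=4  7^7=6  7^8=9
So 7^8 ≡ 9 (mod 11), giving n = 8.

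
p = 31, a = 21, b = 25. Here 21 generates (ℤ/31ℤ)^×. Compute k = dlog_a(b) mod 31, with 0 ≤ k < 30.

20

Successive powers of 21 modulo 31:
  21^0=1  21^1=21  21^2=7  21^3=23  21^4=18  21^5=6
  21^6=2  21^7=11  21^8=14  21^9=15  21^10=5  21^11=12
  21^12=4  21^13=22  21^14=28  21^15=30  21^16=10  21^17=24
  21^18=8  21^19=13  21^20=25
So 21^20 ≡ 25 (mod 31), giving k = 20.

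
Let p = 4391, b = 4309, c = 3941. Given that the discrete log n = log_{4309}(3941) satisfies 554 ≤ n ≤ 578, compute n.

555

Compute 4309^554 mod 4391 = 3861, then multiply by 4309 repeatedly:
  4309^554=3861  4309^555=3941
Found 3941 at exponent 555.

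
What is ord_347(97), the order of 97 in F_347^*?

The order of 97 must divide p − 1 = 346 = 2 · 173.
Divisors: 1, 2, 173, 346.
Check each in increasing order: 97^1 ≡ 97;  97^2 ≡ 40;  97^173 ≡ 346;  97^346 ≡ 1.
Smallest exponent giving 1 is 346.

346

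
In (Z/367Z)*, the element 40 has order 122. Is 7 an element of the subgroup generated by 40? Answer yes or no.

yes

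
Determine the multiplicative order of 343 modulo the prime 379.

126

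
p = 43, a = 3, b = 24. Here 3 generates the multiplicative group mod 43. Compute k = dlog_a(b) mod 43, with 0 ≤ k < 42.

Baby-step giant-step with m = ceil(sqrt(42)) = 7.
Baby table (3^j mod 43 for j=0..6):
  0:1  1:3  2:9  3:27  4:38  5:28  6:41
Giant step factor: 3^(-7) ≡ 7 (mod 43).
Scan 24·7^i mod 43 for i = 0, 1, …:
  i=0: 24   i=1: 39   i=2: 15   i=3: 19
  i=4: 4   i=5: 28
Match at i=5, j=5: k = 5·7 + 5 = 40.

40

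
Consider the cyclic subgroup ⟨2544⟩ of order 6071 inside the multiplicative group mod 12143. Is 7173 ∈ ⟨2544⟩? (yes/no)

no

7173 ∈ ⟨2544⟩ iff 7173^6071 ≡ 1 (mod 12143), since |⟨2544⟩| = 6071.
7173^6071 mod 12143 = 12142.
Since 12142 ≠ 1, 7173 does not lie in the subgroup.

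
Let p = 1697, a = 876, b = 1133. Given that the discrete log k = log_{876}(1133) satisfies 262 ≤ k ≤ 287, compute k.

286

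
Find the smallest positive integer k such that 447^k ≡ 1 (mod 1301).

The order of 447 must divide p − 1 = 1300 = 2^2 · 5^2 · 13.
Divisors: 1, 2, 4, 5, 10, 13, 20, 25, 26, 50, 52, 65, 100, 130, 260, 325, 650, 1300.
Check each in increasing order: 447^1 ≡ 447;  447^2 ≡ 756;  447^4 ≡ 397;  447^5 ≡ 523;  447^10 ≡ 319;  447^13 ≡ 749;  447^20 ≡ 283;  447^25 ≡ 996;  447^26 ≡ 270;  447^50 ≡ 654;  447^52 ≡ 44;  447^65 ≡ 431;  447^100 ≡ 988;  447^130 ≡ 1019;  447^260 ≡ 163;  447^325 ≡ 1300;  447^650 ≡ 1.
Smallest exponent giving 1 is 650.

650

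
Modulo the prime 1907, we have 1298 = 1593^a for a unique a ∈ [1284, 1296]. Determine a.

1285

Compute 1593^1284 mod 1907 = 919, then multiply by 1593 repeatedly:
  1593^1284=919  1593^1285=1298
Found 1298 at exponent 1285.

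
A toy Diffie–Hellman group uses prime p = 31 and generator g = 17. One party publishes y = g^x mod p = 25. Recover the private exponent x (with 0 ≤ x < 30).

10

Successive powers of 17 modulo 31:
  17^0=1  17^1=17  17^2=10  17^3=15  17^4=7  17^5=26
  17^6=8  17^7=12  17^8=18  17^9=27  17^10=25
So 17^10 ≡ 25 (mod 31), giving x = 10.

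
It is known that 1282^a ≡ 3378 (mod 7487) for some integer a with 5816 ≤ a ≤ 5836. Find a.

Compute 1282^5816 mod 7487 = 1408, then multiply by 1282 repeatedly:
  1282^5816=1408  1282^5817=689  1282^5818=7319  1282^5819=1747  1282^5820=1041
  1282^5821=1876  1282^5822=1705  1282^5823=7093  1282^5824=4008  1282^5825=2174
  1282^5826=1904  1282^5827=166  1282^5828=3176  1282^5829=6191  1282^5830=642
  1282^5831=6961  1282^5832=6985  1282^5833=318  1282^5834=3378
Found 3378 at exponent 5834.

5834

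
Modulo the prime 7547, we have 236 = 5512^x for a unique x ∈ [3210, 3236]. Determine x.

3218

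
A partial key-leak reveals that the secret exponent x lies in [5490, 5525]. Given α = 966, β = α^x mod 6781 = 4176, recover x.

5518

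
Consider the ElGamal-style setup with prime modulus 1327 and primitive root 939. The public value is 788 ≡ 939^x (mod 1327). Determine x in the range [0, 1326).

Baby-step giant-step with m = ceil(sqrt(1326)) = 37.
Baby table (939^j mod 1327 for j=0..36):
  0:1  1:939  2:593  3:814  4:1321  5:1001  6:423  7:424
  8:36  9:629  10:116  11:110  12:1111  13:207  14:631  15:667
  16:1296  17:85  18:195  19:1306  20:186  21:817  22:157  23:126
  24:211  25:406  26:385  27:571  28:61  29:218  30:344  31:555
  32:961  33:19  34:590  35:651  36:869
Giant step factor: 939^(-37) ≡ 291 (mod 1327).
Scan 788·291^i mod 1327 for i = 0, 1, …:
  i=0: 788   i=1: 1064   i=2: 433   i=3: 1265
  i=4: 536   i=5: 717   i=6: 308   i=7: 719
  i=8: 890   i=9: 225     …   i=14: 1008
  i=15: 61
Match at i=15, j=28: x = 15·37 + 28 = 583.

583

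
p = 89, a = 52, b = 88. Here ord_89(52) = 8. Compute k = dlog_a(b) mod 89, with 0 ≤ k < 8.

4

Successive powers of 52 modulo 89:
  52^0=1  52^1=52  52^2=34  52^3=77  52^4=88
So 52^4 ≡ 88 (mod 89), giving k = 4.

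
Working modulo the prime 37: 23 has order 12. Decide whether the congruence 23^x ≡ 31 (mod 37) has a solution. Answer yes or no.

yes

⟨23⟩ has order 12; its elements mod 37 are {1, 6, 8, 10, 11, 14, 23, 26, 27, 29, 31, 36}.
31 is in this set.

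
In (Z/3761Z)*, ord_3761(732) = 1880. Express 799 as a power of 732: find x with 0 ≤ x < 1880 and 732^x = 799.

1346

Baby-step giant-step with m = ceil(sqrt(1880)) = 44.
Baby table (732^j mod 3761 for j=0..43):
  0:1  1:732  2:1762  3:3522  4:1819  5:114  6:706  7:1535
  8:2842  9:511  10:1713  11:1503  12:1984  13:542  14:1839  15:3471
  16:2097  17:516  18:1612  19:2791  20:789  21:2115  22:2409  23:3240
  24:2250  25:3443  26:406  27:73  28:782  29:752  30:1358  31:1152
  32:800  33:2645  34:2986  35:611  36:3454  37:936  38:650  39:1914
  40:1956  41:2612  42:1396  43:2641
Giant step factor: 732^(-44) ≡ 843 (mod 3761).
Scan 799·843^i mod 3761 for i = 0, 1, …:
  i=0: 799   i=1: 338   i=2: 2859   i=3: 3097
  i=4: 637   i=5: 2929   i=6: 1931   i=7: 3081
  i=8: 2193   i=9: 2048     …   i=29: 982
  i=30: 406
Match at i=30, j=26: x = 30·44 + 26 = 1346.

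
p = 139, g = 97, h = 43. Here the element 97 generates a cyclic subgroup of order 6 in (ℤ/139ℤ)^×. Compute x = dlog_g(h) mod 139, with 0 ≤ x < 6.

5

Successive powers of 97 modulo 139:
  97^0=1  97^1=97  97^2=96  97^3=138  97^4=42  97^5=43
So 97^5 ≡ 43 (mod 139), giving x = 5.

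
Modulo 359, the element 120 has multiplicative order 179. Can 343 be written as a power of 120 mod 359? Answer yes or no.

no

343 ∈ ⟨120⟩ iff 343^179 ≡ 1 (mod 359), since |⟨120⟩| = 179.
343^179 mod 359 = 358.
Since 358 ≠ 1, 343 does not lie in the subgroup.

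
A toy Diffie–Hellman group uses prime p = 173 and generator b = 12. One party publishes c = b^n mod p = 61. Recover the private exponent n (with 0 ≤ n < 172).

125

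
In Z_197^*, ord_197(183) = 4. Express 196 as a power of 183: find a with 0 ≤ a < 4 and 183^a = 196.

2

Successive powers of 183 modulo 197:
  183^0=1  183^1=183  183^2=196
So 183^2 ≡ 196 (mod 197), giving a = 2.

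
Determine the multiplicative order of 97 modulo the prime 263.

262

The order of 97 must divide p − 1 = 262 = 2 · 131.
Divisors: 1, 2, 131, 262.
Check each in increasing order: 97^1 ≡ 97;  97^2 ≡ 204;  97^131 ≡ 262;  97^262 ≡ 1.
Smallest exponent giving 1 is 262.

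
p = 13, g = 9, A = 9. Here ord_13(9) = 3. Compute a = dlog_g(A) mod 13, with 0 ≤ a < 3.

Successive powers of 9 modulo 13:
  9^0=1  9^1=9
So 9^1 ≡ 9 (mod 13), giving a = 1.

1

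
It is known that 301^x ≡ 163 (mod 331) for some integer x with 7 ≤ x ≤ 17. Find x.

10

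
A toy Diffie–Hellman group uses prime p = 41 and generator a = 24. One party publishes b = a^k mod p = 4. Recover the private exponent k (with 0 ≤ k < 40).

4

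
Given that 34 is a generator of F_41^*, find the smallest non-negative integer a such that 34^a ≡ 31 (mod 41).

12

Successive powers of 34 modulo 41:
  34^0=1  34^1=34  34^2=8  34^3=26  34^4=23  34^5=3
  34^6=20  34^7=24  34^8=37  34^9=28  34^10=9  34^11=19
  34^12=31
So 34^12 ≡ 31 (mod 41), giving a = 12.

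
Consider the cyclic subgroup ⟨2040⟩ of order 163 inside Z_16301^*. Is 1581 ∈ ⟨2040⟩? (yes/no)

yes

1581 ∈ ⟨2040⟩ iff 1581^163 ≡ 1 (mod 16301), since |⟨2040⟩| = 163.
1581^163 mod 16301 = 1.
Since 1 = 1, 1581 lies in the subgroup.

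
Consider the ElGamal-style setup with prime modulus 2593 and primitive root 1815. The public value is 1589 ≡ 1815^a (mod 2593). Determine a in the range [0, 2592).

Baby-step giant-step with m = ceil(sqrt(2592)) = 51.
Baby table (1815^j mod 2593 for j=0..50):
  0:1  1:1815  2:1115  3:1185  4:1178  5:1438  6:1412  7:896
  8:429  9:735  10:1223  11:137  12:2320  13:2361  14:1579  15:620
  16:2531  17:1562  18:881  19:1727  20:2161  21:1599  22:618  23:1494
  24:1925  25:1104  26:1964  27:1878  28:1368  29:1419  30:636  31:455
  32:1251  33:1690  34:2424  35:1832  36:854  37:1989  38:579  39:720
  40:2521  41:1563  42:103  43:249  44:753  45:184  46:2056  47:313
  48:228  49:1533  50:106
Giant step factor: 1815^(-51) ≡ 587 (mod 2593).
Scan 1589·587^i mod 2593 for i = 0, 1, …:
  i=0: 1589   i=1: 1856   i=2: 412   i=3: 695
  i=4: 864   i=5: 1533
Match at i=5, j=49: a = 5·51 + 49 = 304.

304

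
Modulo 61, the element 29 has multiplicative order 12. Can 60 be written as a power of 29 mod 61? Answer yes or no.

yes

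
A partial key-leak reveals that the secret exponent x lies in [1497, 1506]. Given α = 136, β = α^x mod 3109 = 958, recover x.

Compute 136^1497 mod 3109 = 2796, then multiply by 136 repeatedly:
  136^1497=2796  136^1498=958
Found 958 at exponent 1498.

1498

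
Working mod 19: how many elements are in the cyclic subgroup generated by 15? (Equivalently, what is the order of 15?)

18

The order of 15 must divide p − 1 = 18 = 2 · 3^2.
Divisors: 1, 2, 3, 6, 9, 18.
Check each in increasing order: 15^1 ≡ 15;  15^2 ≡ 16;  15^3 ≡ 12;  15^6 ≡ 11;  15^9 ≡ 18;  15^18 ≡ 1.
Smallest exponent giving 1 is 18.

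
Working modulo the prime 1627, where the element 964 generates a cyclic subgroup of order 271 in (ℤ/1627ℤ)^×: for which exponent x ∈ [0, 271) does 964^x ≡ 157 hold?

Baby-step giant-step with m = ceil(sqrt(271)) = 17.
Baby table (964^j mod 1627 for j=0..16):
  0:1  1:964  2:279  3:501  4:1372  5:1484  6:443  7:778
  8:1572  9:671  10:925  11:104  12:1009  13:1357  14:40  15:1139
  16:1398
Giant step factor: 964^(-17) ≡ 659 (mod 1627).
Scan 157·659^i mod 1627 for i = 0, 1, …:
  i=0: 157   i=1: 962   i=2: 1055   i=3: 516
  i=4: 1
Match at i=4, j=0: x = 4·17 + 0 = 68.

68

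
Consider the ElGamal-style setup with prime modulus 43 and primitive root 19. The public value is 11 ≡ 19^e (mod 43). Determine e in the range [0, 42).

6

Baby-step giant-step with m = ceil(sqrt(42)) = 7.
Baby table (19^j mod 43 for j=0..6):
  0:1  1:19  2:17  3:22  4:31  5:30  6:11
Giant step factor: 19^(-7) ≡ 7 (mod 43).
Scan 11·7^i mod 43 for i = 0, 1, …:
  i=0: 11
Match at i=0, j=6: e = 0·7 + 6 = 6.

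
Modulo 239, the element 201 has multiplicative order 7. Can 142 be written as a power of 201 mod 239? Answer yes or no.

no

142 ∈ ⟨201⟩ iff 142^7 ≡ 1 (mod 239), since |⟨201⟩| = 7.
142^7 mod 239 = 75.
Since 75 ≠ 1, 142 does not lie in the subgroup.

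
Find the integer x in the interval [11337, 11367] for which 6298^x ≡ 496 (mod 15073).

11358

Compute 6298^11337 mod 15073 = 13986, then multiply by 6298 repeatedly:
  6298^11337=13986  6298^11338=12289  6298^11339=11340  6298^11340=3446  6298^11341=12861
  6298^11342=11349  6298^11343=14909  6298^11344=7165  6298^11345=11681  6298^11346=10698
  6298^11347=14767  6298^11348=2156  6298^11349=12788  6298^11350=3785  6298^11351=7517
  6298^11352=12846  6298^11353=7317  6298^11354=4305  6298^11355=11636  6298^11356=13675
  6298^11357=13101  6298^11358=496
Found 496 at exponent 11358.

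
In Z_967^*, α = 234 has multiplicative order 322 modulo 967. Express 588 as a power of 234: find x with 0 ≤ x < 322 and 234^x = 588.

129

Baby-step giant-step with m = ceil(sqrt(322)) = 18.
Baby table (234^j mod 967 for j=0..17):
  0:1  1:234  2:604  3:154  4:257  5:184  6:508  7:898
  8:293  9:872  10:11  11:640  12:842  13:727  14:893  15:90
  16:753  17:208
Giant step factor: 234^(-18) ≡ 964 (mod 967).
Scan 588·964^i mod 967 for i = 0, 1, …:
  i=0: 588   i=1: 170   i=2: 457   i=3: 563
  i=4: 245   i=5: 232   i=6: 271   i=7: 154
Match at i=7, j=3: x = 7·18 + 3 = 129.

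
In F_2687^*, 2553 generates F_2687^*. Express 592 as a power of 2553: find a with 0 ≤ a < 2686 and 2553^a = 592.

Baby-step giant-step with m = ceil(sqrt(2686)) = 52.
Baby table (2553^j mod 2687 for j=0..51):
  0:1  1:2553  2:1834  3:1448  4:2119  5:876  6:844  7:2445
  8:184  9:2214  10:1581  11:419  12:281  13:2651  14:2137  15:1151
  16:1612  17:1639  18:708  19:1860  20:651  21:1437  22:906  23:2198
  24:1038  25:632  26:1296  27:991  28:1556  29:1082  30:110  31:1382
  32:215  33:747  34:2008  35:2315  36:1482  37:250  38:1431  39:1710
  40:1942  41:411  42:1353  43:1414  44:1301  45:321  46:2665  47:261
  48:2644  49:388  50:1748  51:2224
Giant step factor: 2553^(-52) ≡ 970 (mod 2687).
Scan 592·970^i mod 2687 for i = 0, 1, …:
  i=0: 592   i=1: 1909   i=2: 387   i=3: 1897
  i=4: 2182   i=5: 1871   i=6: 1145   i=7: 919
  i=8: 2033   i=9: 2439     …   i=50: 123
  i=51: 1082
Match at i=51, j=29: a = 51·52 + 29 = 2681.

2681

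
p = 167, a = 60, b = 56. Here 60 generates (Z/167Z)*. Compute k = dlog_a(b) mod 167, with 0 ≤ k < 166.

8

Baby-step giant-step with m = ceil(sqrt(166)) = 13.
Baby table (60^j mod 167 for j=0..12):
  0:1  1:60  2:93  3:69  4:132  5:71  6:85  7:90
  8:56  9:20  10:31  11:23  12:44
Giant step factor: 60^(-13) ≡ 120 (mod 167).
Scan 56·120^i mod 167 for i = 0, 1, …:
  i=0: 56
Match at i=0, j=8: k = 0·13 + 8 = 8.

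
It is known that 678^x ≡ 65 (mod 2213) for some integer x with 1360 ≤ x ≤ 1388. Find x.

1365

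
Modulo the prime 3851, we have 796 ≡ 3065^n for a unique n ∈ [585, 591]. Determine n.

589

Compute 3065^585 mod 3851 = 3036, then multiply by 3065 repeatedly:
  3065^585=3036  3065^586=1324  3065^587=2957  3065^588=1802  3065^589=796
Found 796 at exponent 589.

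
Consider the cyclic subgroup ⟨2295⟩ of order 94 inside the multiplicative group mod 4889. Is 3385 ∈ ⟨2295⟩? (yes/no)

3385 ∈ ⟨2295⟩ iff 3385^94 ≡ 1 (mod 4889), since |⟨2295⟩| = 94.
3385^94 mod 4889 = 122.
Since 122 ≠ 1, 3385 does not lie in the subgroup.

no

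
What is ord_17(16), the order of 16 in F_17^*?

2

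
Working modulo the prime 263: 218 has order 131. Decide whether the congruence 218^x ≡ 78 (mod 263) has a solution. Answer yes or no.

yes

78 ∈ ⟨218⟩ iff 78^131 ≡ 1 (mod 263), since |⟨218⟩| = 131.
78^131 mod 263 = 1.
Since 1 = 1, 78 lies in the subgroup.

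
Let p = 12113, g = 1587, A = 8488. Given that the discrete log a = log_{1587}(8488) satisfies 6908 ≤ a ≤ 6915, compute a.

6915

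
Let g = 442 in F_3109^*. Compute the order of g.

The order of 442 must divide p − 1 = 3108 = 2^2 · 3 · 7 · 37.
Divisors: 1, 2, 3, 4, 6, 7, 12, 14, 21, 28, 37, 42, 74, 84, 111, 148, 222, 259, 444, 518, 777, 1036, 1554, 3108.
Check each in increasing order: 442^1 ≡ 442;  442^2 ≡ 2606;  442^3 ≡ 1522;  442^4 ≡ 1180;  442^6 ≡ 279;  442^7 ≡ 2067;  442^12 ≡ 116;  442^14 ≡ 723;  442^21 ≡ 2121;  442^28 ≡ 417;  442^37 ≡ 951;  442^42 ≡ 3027;  442^74 ≡ 2791;  442^84 ≡ 506;  442^111 ≡ 2264;  442^148 ≡ 1636;  442^222 ≡ 2064;  442^259 ≡ 1085;  442^444 ≡ 766;  442^518 ≡ 2023;  442^777 ≡ 1.
Smallest exponent giving 1 is 777.

777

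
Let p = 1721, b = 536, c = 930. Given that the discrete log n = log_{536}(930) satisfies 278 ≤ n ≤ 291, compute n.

285

Compute 536^278 mod 1721 = 888, then multiply by 536 repeatedly:
  536^278=888  536^279=972  536^280=1250  536^281=531  536^282=651
  536^283=1294  536^284=21  536^285=930
Found 930 at exponent 285.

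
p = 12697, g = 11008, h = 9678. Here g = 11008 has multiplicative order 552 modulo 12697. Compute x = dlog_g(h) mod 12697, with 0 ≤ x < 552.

Baby-step giant-step with m = ceil(sqrt(552)) = 24.
Baby table (11008^j mod 12697 for j=0..23):
  0:1  1:11008  2:8593  3:11791  4:6594  5:10700  6:8228  7:6123
  8:6308  9:11268  10:1151  11:11299  12:12277  13:11045  14:9585  15:12307
  16:11163  17:738  18:10521  19:5831  20:4313  21:3421  22:11763  23:3098
Giant step factor: 11008^(-24) ≡ 2085 (mod 12697).
Scan 9678·2085^i mod 12697 for i = 0, 1, …:
  i=0: 9678   i=1: 3097   i=2: 7169   i=3: 2996
  i=4: 12433   i=5: 8228
Match at i=5, j=6: x = 5·24 + 6 = 126.

126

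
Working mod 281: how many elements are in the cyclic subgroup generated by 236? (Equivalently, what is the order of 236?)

35

The order of 236 must divide p − 1 = 280 = 2^3 · 5 · 7.
Divisors: 1, 2, 4, 5, 7, 8, 10, 14, 20, 28, 35, 40, 56, 70, 140, 280.
Check each in increasing order: 236^1 ≡ 236;  236^2 ≡ 58;  236^4 ≡ 273;  236^5 ≡ 79;  236^7 ≡ 86;  236^8 ≡ 64;  236^10 ≡ 59;  236^14 ≡ 90;  236^20 ≡ 109;  236^28 ≡ 232;  236^35 ≡ 1.
Smallest exponent giving 1 is 35.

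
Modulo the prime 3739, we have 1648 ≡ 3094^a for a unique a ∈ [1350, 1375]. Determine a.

1372

Compute 3094^1350 mod 3739 = 2771, then multiply by 3094 repeatedly:
  3094^1350=2771  3094^1351=3686  3094^1352=534  3094^1353=3297  3094^1354=926
  3094^1355=970  3094^1356=2502  3094^1357=1458  3094^1358=1818  3094^1359=1436
  3094^1360=1052  3094^1361=1958  3094^1362=872  3094^1363=2149  3094^1364=1064
  3094^1365=1696  3094^1366=1607  3094^1367=2927  3094^1368=280  3094^1369=2611
  3094^1370=2194  3094^1371=1951  3094^1372=1648
Found 1648 at exponent 1372.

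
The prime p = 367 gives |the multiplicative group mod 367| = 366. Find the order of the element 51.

183

The order of 51 must divide p − 1 = 366 = 2 · 3 · 61.
Divisors: 1, 2, 3, 6, 61, 122, 183, 366.
Check each in increasing order: 51^1 ≡ 51;  51^2 ≡ 32;  51^3 ≡ 164;  51^6 ≡ 105;  51^61 ≡ 83;  51^122 ≡ 283;  51^183 ≡ 1.
Smallest exponent giving 1 is 183.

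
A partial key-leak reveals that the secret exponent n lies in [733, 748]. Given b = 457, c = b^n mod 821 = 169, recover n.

742

Compute 457^733 mod 821 = 58, then multiply by 457 repeatedly:
  457^733=58  457^734=234  457^735=208  457^736=641  457^737=661
  457^738=770  457^739=502  457^740=355  457^741=498  457^742=169
Found 169 at exponent 742.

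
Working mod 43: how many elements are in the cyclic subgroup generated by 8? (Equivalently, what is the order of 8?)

14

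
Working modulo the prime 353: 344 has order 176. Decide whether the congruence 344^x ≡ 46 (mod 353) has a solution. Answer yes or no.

yes

46 ∈ ⟨344⟩ iff 46^176 ≡ 1 (mod 353), since |⟨344⟩| = 176.
46^176 mod 353 = 1.
Since 1 = 1, 46 lies in the subgroup.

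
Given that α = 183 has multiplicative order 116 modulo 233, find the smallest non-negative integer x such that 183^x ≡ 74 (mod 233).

96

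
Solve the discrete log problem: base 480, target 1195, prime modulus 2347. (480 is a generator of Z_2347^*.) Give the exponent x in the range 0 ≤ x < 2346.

Baby-step giant-step with m = ceil(sqrt(2346)) = 49.
Baby table (480^j mod 2347 for j=0..48):
  0:1  1:480  2:394  3:1360  4:334  5:724  6:164  7:1269
  8:1247  9:75  10:795  11:1386  12:1079  13:1580  14:319  15:565
  16:1295  17:1992  18:931  19:950  20:682  21:1127  22:1150  23:455
  24:129  25:898  26:1539  27:1762  28:840  29:1863  30:33  31:1758
  32:1267  33:287  34:1634  35:422  36:718  37:1978  38:1252  39:128
  40:418  41:1145  42:402  43:506  44:1139  45:2216  46:489  47:20
  48:212
Giant step factor: 480^(-49) ≡ 428 (mod 2347).
Scan 1195·428^i mod 2347 for i = 0, 1, …:
  i=0: 1195   i=1: 2161   i=2: 190   i=3: 1522
  i=4: 1297   i=5: 1224   i=6: 491   i=7: 1265
  i=8: 1610   i=9: 1409     …   i=41: 278
  i=42: 1634
Match at i=42, j=34: x = 42·49 + 34 = 2092.

2092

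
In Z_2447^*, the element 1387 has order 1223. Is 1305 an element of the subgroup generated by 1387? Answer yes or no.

yes

1305 ∈ ⟨1387⟩ iff 1305^1223 ≡ 1 (mod 2447), since |⟨1387⟩| = 1223.
1305^1223 mod 2447 = 1.
Since 1 = 1, 1305 lies in the subgroup.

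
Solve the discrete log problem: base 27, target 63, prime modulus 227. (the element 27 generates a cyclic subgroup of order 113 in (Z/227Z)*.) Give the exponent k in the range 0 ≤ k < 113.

Baby-step giant-step with m = ceil(sqrt(113)) = 11.
Baby table (27^j mod 227 for j=0..10):
  0:1  1:27  2:48  3:161  4:34  5:10  6:43  7:26
  8:21  9:113  10:100
Giant step factor: 27^(-11) ≡ 104 (mod 227).
Scan 63·104^i mod 227 for i = 0, 1, …:
  i=0: 63   i=1: 196   i=2: 181   i=3: 210
  i=4: 48
Match at i=4, j=2: k = 4·11 + 2 = 46.

46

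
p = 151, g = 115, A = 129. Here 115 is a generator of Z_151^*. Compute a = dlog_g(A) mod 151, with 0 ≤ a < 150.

Successive powers of 115 modulo 151:
  115^0=1  115^1=115  115^2=88  115^3=3  115^4=43  115^5=113
  115^6=9  115^7=129
So 115^7 ≡ 129 (mod 151), giving a = 7.

7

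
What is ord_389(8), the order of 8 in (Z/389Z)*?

388

The order of 8 must divide p − 1 = 388 = 2^2 · 97.
Divisors: 1, 2, 4, 97, 194, 388.
Check each in increasing order: 8^1 ≡ 8;  8^2 ≡ 64;  8^4 ≡ 206;  8^97 ≡ 274;  8^194 ≡ 388;  8^388 ≡ 1.
Smallest exponent giving 1 is 388.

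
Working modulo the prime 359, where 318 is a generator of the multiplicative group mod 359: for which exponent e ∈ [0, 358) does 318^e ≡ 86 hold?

281

Baby-step giant-step with m = ceil(sqrt(358)) = 19.
Baby table (318^j mod 359 for j=0..18):
  0:1  1:318  2:245  3:7  4:72  5:279  6:49  7:145
  8:158  9:343  10:297  11:29  12:247  13:284  14:203  15:293
  16:193  17:344  18:256
Giant step factor: 318^(-19) ≡ 38 (mod 359).
Scan 86·38^i mod 359 for i = 0, 1, …:
  i=0: 86   i=1: 37   i=2: 329   i=3: 296
  i=4: 119   i=5: 214   i=6: 234   i=7: 276
  i=8: 77   i=9: 54     …   i=13: 225
  i=14: 293
Match at i=14, j=15: e = 14·19 + 15 = 281.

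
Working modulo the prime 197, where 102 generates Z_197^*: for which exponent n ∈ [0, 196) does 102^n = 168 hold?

178

Baby-step giant-step with m = ceil(sqrt(196)) = 14.
Baby table (102^j mod 197 for j=0..13):
  0:1  1:102  2:160  3:166  4:187  5:162  6:173  7:113
  8:100  9:153  10:43  11:52  12:182  13:46
Giant step factor: 102^(-14) ≡ 93 (mod 197).
Scan 168·93^i mod 197 for i = 0, 1, …:
  i=0: 168   i=1: 61   i=2: 157   i=3: 23
  i=4: 169   i=5: 154   i=6: 138   i=7: 29
  i=8: 136   i=9: 40   i=10: 174   i=11: 28
  i=12: 43
Match at i=12, j=10: n = 12·14 + 10 = 178.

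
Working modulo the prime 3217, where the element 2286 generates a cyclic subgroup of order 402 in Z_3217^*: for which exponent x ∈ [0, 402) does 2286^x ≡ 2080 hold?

187

Baby-step giant-step with m = ceil(sqrt(402)) = 21.
Baby table (2286^j mod 3217 for j=0..20):
  0:1  1:2286  2:1388  3:1006  4:2778  5:150  6:1898  7:2312
  8:2918  9:1707  10:3198  11:1604  12:2581  13:188  14:1907  15:367
  16:2542  17:1110  18:2464  19:2954  20:361
Giant step factor: 2286^(-21) ≡ 2615 (mod 3217).
Scan 2080·2615^i mod 3217 for i = 0, 1, …:
  i=0: 2080   i=1: 2470   i=2: 2531   i=3: 1196
  i=4: 616   i=5: 2340   i=6: 366   i=7: 1641
  i=8: 2954
Match at i=8, j=19: x = 8·21 + 19 = 187.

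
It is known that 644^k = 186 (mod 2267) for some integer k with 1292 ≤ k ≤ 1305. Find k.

1304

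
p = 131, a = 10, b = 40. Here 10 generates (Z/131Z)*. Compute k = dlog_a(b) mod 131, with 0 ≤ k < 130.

37

Baby-step giant-step with m = ceil(sqrt(130)) = 12.
Baby table (10^j mod 131 for j=0..11):
  0:1  1:10  2:100  3:83  4:44  5:47  6:77  7:115
  8:102  9:103  10:113  11:82
Giant step factor: 10^(-12) ≡ 27 (mod 131).
Scan 40·27^i mod 131 for i = 0, 1, …:
  i=0: 40   i=1: 32   i=2: 78   i=3: 10
Match at i=3, j=1: k = 3·12 + 1 = 37.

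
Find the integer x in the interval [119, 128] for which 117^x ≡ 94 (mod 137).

127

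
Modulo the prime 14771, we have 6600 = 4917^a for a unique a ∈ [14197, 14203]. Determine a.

14198

Compute 4917^14197 mod 14771 = 13781, then multiply by 4917 repeatedly:
  4917^14197=13781  4917^14198=6600
Found 6600 at exponent 14198.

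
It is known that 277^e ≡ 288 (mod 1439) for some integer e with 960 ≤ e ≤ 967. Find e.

Compute 277^960 mod 1439 = 288, then multiply by 277 repeatedly:
  277^960=288
Found 288 at exponent 960.

960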